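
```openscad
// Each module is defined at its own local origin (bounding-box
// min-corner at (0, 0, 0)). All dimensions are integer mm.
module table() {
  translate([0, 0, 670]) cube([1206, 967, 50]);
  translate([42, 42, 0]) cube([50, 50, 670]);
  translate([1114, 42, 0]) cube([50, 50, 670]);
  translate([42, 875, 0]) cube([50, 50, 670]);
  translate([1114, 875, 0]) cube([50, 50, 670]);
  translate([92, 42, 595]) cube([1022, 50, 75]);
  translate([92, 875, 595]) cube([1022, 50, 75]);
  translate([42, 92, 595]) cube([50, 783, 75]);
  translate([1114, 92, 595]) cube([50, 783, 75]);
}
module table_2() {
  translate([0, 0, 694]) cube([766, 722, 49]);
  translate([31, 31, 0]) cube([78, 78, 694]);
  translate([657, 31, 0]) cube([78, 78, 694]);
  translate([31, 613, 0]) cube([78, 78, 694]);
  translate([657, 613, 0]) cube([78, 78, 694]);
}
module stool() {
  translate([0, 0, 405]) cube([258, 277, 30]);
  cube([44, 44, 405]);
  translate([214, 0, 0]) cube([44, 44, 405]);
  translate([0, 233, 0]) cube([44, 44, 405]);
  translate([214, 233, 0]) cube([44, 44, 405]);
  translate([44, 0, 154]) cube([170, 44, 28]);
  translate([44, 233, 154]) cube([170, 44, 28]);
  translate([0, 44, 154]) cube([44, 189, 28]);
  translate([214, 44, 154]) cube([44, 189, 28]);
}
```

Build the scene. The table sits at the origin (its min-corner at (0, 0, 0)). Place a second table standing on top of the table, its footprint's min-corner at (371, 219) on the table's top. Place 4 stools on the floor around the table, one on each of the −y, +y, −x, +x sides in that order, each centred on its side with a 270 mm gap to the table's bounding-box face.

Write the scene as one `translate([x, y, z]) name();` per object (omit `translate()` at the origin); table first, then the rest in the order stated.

table();
translate([371, 219, 720]) table_2();
translate([474, -547, 0]) stool();
translate([474, 1237, 0]) stool();
translate([-528, 345, 0]) stool();
translate([1476, 345, 0]) stool();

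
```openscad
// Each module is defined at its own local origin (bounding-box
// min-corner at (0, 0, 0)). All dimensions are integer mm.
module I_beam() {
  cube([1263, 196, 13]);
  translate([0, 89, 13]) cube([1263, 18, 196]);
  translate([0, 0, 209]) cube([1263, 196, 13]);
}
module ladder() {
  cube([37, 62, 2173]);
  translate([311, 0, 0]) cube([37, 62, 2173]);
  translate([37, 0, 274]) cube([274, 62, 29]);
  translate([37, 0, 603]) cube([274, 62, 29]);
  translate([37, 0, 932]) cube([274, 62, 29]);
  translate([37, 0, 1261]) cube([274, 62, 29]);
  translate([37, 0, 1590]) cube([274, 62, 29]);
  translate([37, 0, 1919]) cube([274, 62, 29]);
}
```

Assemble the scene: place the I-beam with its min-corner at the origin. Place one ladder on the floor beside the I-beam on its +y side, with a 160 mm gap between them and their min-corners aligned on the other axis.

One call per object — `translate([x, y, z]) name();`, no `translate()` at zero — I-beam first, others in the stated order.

I_beam();
translate([0, 356, 0]) ladder();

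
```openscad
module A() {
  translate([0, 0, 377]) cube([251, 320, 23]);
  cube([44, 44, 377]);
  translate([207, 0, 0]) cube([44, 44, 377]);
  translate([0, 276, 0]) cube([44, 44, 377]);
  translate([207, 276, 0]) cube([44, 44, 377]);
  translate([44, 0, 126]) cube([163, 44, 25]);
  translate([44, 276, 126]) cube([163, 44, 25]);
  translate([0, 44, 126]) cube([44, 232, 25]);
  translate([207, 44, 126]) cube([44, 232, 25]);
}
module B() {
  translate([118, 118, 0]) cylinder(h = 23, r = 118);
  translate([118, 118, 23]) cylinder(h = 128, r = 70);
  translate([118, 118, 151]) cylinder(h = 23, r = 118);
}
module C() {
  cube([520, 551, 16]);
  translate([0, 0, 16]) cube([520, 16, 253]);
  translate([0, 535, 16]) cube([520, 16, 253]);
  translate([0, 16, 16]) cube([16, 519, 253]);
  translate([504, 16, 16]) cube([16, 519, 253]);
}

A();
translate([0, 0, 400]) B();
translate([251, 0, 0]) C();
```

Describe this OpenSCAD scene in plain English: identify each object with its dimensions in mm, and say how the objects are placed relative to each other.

A is a simple wooden stool: a rectangular seat 251 mm (x) by 320 mm (y), 23 mm thick, top face at z = 400 mm, on four square legs, each 44×44 mm in cross-section. The legs rest on z = 0, each flush with a corner of the seat. Four stretchers, 44 mm wide and 25 mm tall, connect adjacent legs with their undersides at z = 126 mm, each running between the inner faces of the legs it joins and aligned with the legs' outer faces on the other axis.

B is a spool: two coaxial disc flanges of radius 118 mm and thickness 23 mm, joined by a core cylinder of radius 70 mm and height 128 mm. The lower flange rests on z = 0 and the three cylinders share a vertical axis.

C is an open storage box with external size 520×551×269 mm and wall thickness 16 mm (the base is also 16 mm thick). The base covers the whole footprint; the four walls stand on the base, with the y-facing walls full-width and the x-facing walls fitting between their inner faces.

The spool is on top of the stool. The open box is against the stool's +x side, with their −y faces flush.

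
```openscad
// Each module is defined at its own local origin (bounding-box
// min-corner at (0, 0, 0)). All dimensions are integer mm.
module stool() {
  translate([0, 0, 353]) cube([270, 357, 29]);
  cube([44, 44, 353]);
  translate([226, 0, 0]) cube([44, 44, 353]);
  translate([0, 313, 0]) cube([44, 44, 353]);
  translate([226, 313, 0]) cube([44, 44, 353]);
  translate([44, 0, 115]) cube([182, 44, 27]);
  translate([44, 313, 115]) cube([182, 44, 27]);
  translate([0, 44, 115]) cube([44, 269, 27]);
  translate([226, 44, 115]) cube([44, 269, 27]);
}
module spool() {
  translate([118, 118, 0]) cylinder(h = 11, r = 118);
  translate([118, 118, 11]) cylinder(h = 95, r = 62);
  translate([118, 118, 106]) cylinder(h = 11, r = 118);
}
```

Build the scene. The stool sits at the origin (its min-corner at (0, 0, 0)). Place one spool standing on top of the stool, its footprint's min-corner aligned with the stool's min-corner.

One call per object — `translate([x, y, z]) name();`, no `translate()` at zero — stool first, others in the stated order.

stool();
translate([0, 0, 382]) spool();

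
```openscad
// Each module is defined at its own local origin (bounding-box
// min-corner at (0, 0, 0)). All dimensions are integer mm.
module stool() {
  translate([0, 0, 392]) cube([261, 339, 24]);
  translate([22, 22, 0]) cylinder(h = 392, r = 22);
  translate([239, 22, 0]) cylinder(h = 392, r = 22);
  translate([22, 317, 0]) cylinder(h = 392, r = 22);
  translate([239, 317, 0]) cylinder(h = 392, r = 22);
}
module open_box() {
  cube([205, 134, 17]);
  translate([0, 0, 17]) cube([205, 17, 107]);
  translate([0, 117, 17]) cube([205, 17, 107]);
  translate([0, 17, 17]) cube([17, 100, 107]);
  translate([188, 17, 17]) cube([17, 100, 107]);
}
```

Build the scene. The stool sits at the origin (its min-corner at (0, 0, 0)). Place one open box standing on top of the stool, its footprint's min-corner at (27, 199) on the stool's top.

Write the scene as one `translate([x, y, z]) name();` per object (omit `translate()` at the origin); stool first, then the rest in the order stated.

stool();
translate([27, 199, 416]) open_box();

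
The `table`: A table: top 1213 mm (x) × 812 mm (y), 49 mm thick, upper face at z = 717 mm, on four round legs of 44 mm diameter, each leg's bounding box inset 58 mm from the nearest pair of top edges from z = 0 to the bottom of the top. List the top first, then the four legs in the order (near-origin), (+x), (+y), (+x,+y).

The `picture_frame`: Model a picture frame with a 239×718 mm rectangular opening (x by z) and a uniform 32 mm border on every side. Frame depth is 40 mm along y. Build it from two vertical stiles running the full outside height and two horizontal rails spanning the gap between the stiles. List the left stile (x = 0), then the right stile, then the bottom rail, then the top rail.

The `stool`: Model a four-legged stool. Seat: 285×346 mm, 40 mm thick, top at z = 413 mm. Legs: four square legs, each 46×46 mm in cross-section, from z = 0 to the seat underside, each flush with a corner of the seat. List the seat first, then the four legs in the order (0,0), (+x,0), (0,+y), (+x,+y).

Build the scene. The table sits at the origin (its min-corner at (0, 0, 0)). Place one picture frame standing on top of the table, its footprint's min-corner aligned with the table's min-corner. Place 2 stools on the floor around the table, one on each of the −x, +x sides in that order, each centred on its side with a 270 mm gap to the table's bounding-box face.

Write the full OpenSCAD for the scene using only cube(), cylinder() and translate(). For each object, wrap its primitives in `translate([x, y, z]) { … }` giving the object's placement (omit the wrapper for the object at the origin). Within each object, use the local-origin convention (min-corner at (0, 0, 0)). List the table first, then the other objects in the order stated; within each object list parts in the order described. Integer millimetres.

translate([0, 0, 668]) cube([1213, 812, 49]);
translate([80, 80, 0]) cylinder(h = 668, r = 22);
translate([1133, 80, 0]) cylinder(h = 668, r = 22);
translate([80, 732, 0]) cylinder(h = 668, r = 22);
translate([1133, 732, 0]) cylinder(h = 668, r = 22);
translate([0, 0, 717]) {
  cube([32, 40, 782]);
  translate([271, 0, 0]) cube([32, 40, 782]);
  translate([32, 0, 0]) cube([239, 40, 32]);
  translate([32, 0, 750]) cube([239, 40, 32]);
}
translate([-555, 233, 0]) {
  translate([0, 0, 373]) cube([285, 346, 40]);
  cube([46, 46, 373]);
  translate([239, 0, 0]) cube([46, 46, 373]);
  translate([0, 300, 0]) cube([46, 46, 373]);
  translate([239, 300, 0]) cube([46, 46, 373]);
}
translate([1483, 233, 0]) {
  translate([0, 0, 373]) cube([285, 346, 40]);
  cube([46, 46, 373]);
  translate([239, 0, 0]) cube([46, 46, 373]);
  translate([0, 300, 0]) cube([46, 46, 373]);
  translate([239, 300, 0]) cube([46, 46, 373]);
}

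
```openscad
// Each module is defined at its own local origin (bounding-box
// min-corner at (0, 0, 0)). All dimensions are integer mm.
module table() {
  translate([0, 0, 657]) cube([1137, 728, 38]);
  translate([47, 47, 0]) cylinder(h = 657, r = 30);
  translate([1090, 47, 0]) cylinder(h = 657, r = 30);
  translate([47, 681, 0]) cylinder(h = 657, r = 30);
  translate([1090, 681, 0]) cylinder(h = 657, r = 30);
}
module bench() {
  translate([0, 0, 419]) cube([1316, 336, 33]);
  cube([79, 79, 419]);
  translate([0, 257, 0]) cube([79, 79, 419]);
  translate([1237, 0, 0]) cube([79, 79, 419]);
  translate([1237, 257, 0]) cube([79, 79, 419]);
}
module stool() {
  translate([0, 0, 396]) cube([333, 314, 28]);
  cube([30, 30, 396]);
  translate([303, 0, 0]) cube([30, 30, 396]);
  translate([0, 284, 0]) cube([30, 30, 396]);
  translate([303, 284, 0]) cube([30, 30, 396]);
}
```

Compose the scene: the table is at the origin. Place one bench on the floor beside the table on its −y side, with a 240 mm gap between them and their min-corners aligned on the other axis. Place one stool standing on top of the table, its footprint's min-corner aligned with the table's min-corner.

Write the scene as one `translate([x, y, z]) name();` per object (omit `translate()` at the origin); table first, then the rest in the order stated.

table();
translate([0, -576, 0]) bench();
translate([0, 0, 695]) stool();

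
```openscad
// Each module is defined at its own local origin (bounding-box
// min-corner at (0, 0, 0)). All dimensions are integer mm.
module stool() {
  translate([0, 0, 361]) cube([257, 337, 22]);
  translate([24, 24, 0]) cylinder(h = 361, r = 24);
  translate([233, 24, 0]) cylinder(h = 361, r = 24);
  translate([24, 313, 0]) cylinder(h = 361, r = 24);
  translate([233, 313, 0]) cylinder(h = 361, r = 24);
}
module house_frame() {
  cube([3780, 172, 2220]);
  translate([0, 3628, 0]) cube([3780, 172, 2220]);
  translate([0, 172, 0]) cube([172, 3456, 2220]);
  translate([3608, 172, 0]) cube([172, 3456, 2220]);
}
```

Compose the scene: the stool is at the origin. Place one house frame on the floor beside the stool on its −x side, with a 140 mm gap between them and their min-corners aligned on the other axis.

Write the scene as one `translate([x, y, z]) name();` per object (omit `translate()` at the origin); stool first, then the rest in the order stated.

stool();
translate([-3920, 0, 0]) house_frame();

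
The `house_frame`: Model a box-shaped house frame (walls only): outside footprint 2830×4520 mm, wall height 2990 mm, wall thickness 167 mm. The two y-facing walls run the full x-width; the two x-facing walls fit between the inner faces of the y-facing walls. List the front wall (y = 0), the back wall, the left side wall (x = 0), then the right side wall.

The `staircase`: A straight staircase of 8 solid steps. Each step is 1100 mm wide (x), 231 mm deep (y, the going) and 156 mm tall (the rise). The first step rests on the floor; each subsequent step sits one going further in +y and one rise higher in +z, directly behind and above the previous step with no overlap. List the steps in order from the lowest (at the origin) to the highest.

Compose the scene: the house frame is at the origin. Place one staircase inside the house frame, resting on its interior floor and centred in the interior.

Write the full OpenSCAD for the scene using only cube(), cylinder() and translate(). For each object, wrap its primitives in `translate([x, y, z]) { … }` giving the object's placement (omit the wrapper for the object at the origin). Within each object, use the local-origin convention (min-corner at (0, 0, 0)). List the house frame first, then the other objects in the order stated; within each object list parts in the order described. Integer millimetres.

cube([2830, 167, 2990]);
translate([0, 4353, 0]) cube([2830, 167, 2990]);
translate([0, 167, 0]) cube([167, 4186, 2990]);
translate([2663, 167, 0]) cube([167, 4186, 2990]);
translate([865, 1336, 0]) {
  cube([1100, 231, 156]);
  translate([0, 231, 156]) cube([1100, 231, 156]);
  translate([0, 462, 312]) cube([1100, 231, 156]);
  translate([0, 693, 468]) cube([1100, 231, 156]);
  translate([0, 924, 624]) cube([1100, 231, 156]);
  translate([0, 1155, 780]) cube([1100, 231, 156]);
  translate([0, 1386, 936]) cube([1100, 231, 156]);
  translate([0, 1617, 1092]) cube([1100, 231, 156]);
}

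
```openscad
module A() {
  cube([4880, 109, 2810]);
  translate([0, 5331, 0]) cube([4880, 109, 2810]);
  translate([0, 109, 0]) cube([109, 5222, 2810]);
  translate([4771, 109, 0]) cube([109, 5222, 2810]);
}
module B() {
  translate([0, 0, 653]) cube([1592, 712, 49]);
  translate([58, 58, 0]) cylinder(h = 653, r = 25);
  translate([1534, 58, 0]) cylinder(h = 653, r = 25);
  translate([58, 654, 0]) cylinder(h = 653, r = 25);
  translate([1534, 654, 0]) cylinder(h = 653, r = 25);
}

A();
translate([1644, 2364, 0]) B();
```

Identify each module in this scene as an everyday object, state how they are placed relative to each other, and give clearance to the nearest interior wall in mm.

Clearances: x = 1535, y = 2255; minimum 1535 mm.

A is a house frame. B is a table. The table sits inside the house frame, centred. The clearance to the nearest interior wall is 1535 mm.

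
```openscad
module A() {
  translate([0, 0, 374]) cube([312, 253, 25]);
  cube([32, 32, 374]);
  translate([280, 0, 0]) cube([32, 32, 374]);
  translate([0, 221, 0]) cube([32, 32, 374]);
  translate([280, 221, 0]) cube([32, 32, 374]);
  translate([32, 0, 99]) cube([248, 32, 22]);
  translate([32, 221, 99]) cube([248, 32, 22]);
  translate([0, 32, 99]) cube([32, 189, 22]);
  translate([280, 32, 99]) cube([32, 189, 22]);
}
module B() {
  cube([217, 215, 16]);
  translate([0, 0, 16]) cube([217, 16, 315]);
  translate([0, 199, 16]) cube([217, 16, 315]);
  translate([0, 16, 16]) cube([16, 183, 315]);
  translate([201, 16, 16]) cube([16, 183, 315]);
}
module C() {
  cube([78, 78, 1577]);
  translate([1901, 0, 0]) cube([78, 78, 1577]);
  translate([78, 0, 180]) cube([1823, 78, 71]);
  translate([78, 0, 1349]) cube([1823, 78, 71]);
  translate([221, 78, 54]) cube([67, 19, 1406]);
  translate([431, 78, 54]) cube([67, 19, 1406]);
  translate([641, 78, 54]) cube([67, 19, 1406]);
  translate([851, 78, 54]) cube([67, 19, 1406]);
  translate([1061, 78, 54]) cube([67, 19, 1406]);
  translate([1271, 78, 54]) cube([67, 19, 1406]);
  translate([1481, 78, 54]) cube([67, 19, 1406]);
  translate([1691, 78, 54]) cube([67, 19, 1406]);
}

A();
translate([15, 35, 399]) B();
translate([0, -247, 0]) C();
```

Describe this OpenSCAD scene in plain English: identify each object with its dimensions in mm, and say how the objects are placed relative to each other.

A is a simple wooden stool: a rectangular seat 312 mm (x) by 253 mm (y), 25 mm thick, top face at z = 399 mm, on four square legs, each 32×32 mm in cross-section. The legs rest on z = 0, each flush with a corner of the seat. Four stretchers, 32 mm wide and 22 mm tall, connect adjacent legs with their undersides at z = 99 mm, each running between the inner faces of the legs it joins and aligned with the legs' outer faces on the other axis.

B is an open storage box with external size 217×215×331 mm and wall thickness 16 mm (the base is also 16 mm thick). The base covers the whole footprint; the four walls stand on the base, with the y-facing walls full-width and the x-facing walls fitting between their inner faces.

C is a fence section. Two 78×78 mm posts, 1577 mm tall, stand on the floor with a clear span of 1823 mm between their inner faces. Two horizontal rails of 78×71 mm section span the gap between the posts with their undersides at z = 180 mm and z = 1349 mm, flush with the posts' −y face. 8 pickets, each 67 mm wide, 19 mm thick and 1406 mm tall, are fixed to the +y face of the rails with their bottoms at z = 54 mm, evenly spaced across the span with equal gaps (rounded down to the nearest mm) at the −x end and between each pair — any rounding remainder accumulates at the +x end.

The open box is on top of the stool. The fence section is on the floor beside the stool on its −y side.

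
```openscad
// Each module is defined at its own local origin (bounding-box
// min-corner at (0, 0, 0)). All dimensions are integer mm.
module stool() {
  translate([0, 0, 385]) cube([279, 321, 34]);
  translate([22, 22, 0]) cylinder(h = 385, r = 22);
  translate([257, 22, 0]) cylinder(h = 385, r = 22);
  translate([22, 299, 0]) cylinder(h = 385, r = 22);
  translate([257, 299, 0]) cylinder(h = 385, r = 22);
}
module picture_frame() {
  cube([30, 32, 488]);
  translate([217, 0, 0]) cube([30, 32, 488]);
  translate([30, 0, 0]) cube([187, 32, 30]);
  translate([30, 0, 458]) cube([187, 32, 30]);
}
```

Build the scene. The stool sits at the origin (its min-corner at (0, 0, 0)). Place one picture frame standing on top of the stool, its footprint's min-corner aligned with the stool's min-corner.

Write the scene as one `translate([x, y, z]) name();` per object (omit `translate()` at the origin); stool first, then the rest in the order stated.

stool();
translate([0, 0, 419]) picture_frame();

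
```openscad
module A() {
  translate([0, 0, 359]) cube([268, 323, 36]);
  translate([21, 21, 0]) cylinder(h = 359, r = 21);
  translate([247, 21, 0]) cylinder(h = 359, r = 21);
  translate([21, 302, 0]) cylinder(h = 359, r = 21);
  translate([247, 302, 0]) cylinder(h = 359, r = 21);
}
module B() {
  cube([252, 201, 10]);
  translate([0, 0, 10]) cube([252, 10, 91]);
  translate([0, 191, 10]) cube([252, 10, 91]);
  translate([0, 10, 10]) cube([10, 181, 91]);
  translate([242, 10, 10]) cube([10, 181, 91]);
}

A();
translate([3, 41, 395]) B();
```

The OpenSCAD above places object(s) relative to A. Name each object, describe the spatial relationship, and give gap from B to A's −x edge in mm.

A is a stool. B is an open box. The open box is on top of the stool. The gap from the open box to the stool's −x edge is 3 mm.

The open box's min-x is at 3; the stool's min-x is 0; gap = 3 mm.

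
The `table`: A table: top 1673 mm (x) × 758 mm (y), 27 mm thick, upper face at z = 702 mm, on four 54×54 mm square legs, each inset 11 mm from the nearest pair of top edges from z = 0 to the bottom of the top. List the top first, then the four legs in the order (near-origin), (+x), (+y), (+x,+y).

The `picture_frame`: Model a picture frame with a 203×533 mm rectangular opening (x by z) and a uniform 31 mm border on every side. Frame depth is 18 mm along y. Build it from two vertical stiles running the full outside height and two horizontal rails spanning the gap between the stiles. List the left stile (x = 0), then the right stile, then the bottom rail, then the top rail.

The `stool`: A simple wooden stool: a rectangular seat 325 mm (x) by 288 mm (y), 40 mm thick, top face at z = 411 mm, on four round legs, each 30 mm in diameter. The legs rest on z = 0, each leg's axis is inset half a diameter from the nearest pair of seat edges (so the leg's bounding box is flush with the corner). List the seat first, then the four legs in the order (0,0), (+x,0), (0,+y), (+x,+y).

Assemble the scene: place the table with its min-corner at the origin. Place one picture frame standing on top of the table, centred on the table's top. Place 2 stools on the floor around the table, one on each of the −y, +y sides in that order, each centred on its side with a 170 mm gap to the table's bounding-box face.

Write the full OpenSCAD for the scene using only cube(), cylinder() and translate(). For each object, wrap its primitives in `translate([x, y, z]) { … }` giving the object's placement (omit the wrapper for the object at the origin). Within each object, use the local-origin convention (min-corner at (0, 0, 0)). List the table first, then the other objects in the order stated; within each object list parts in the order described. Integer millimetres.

translate([0, 0, 675]) cube([1673, 758, 27]);
translate([11, 11, 0]) cube([54, 54, 675]);
translate([1608, 11, 0]) cube([54, 54, 675]);
translate([11, 693, 0]) cube([54, 54, 675]);
translate([1608, 693, 0]) cube([54, 54, 675]);
translate([704, 370, 702]) {
  cube([31, 18, 595]);
  translate([234, 0, 0]) cube([31, 18, 595]);
  translate([31, 0, 0]) cube([203, 18, 31]);
  translate([31, 0, 564]) cube([203, 18, 31]);
}
translate([674, -458, 0]) {
  translate([0, 0, 371]) cube([325, 288, 40]);
  translate([15, 15, 0]) cylinder(h = 371, r = 15);
  translate([310, 15, 0]) cylinder(h = 371, r = 15);
  translate([15, 273, 0]) cylinder(h = 371, r = 15);
  translate([310, 273, 0]) cylinder(h = 371, r = 15);
}
translate([674, 928, 0]) {
  translate([0, 0, 371]) cube([325, 288, 40]);
  translate([15, 15, 0]) cylinder(h = 371, r = 15);
  translate([310, 15, 0]) cylinder(h = 371, r = 15);
  translate([15, 273, 0]) cylinder(h = 371, r = 15);
  translate([310, 273, 0]) cylinder(h = 371, r = 15);
}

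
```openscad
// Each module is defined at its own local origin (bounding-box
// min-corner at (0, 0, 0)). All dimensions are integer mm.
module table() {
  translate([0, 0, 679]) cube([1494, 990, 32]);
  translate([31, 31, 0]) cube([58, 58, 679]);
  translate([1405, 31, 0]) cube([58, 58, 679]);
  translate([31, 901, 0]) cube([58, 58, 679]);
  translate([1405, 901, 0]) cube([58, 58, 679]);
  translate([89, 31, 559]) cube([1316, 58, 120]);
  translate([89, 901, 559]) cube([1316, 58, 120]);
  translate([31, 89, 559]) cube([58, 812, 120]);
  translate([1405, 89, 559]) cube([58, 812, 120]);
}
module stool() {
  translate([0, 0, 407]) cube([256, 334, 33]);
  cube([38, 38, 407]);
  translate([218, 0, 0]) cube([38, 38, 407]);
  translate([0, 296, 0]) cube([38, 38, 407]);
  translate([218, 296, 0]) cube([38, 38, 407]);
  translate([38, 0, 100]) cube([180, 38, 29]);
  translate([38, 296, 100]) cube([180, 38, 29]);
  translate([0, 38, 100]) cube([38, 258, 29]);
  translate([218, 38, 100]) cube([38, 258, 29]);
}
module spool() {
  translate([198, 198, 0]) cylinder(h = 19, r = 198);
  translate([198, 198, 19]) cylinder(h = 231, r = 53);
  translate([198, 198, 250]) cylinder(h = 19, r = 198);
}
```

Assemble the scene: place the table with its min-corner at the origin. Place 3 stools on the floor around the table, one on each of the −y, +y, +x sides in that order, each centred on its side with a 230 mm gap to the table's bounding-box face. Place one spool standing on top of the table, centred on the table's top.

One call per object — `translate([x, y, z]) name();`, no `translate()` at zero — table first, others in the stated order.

table();
translate([619, -564, 0]) stool();
translate([619, 1220, 0]) stool();
translate([1724, 328, 0]) stool();
translate([549, 297, 711]) spool();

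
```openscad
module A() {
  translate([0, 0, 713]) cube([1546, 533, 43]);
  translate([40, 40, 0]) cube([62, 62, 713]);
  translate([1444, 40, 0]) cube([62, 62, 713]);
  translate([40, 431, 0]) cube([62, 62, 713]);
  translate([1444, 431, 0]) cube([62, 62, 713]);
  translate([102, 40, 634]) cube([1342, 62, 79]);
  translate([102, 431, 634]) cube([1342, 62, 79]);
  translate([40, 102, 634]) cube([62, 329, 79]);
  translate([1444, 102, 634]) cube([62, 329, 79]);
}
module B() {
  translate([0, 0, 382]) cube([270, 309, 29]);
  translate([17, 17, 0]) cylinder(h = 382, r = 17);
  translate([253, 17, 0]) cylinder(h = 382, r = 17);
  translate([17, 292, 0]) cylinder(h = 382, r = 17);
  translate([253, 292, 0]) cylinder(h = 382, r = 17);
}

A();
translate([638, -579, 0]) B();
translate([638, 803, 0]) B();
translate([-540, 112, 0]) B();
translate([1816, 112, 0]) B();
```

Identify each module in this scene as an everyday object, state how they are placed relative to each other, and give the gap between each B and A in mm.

Each stool's nearest face is 270 mm from the table's bounding box.

A is a table. B is a stool. Four stools sit around the table at the −y, +y, −x, +x sides. The gap between each stool and the table is 270 mm.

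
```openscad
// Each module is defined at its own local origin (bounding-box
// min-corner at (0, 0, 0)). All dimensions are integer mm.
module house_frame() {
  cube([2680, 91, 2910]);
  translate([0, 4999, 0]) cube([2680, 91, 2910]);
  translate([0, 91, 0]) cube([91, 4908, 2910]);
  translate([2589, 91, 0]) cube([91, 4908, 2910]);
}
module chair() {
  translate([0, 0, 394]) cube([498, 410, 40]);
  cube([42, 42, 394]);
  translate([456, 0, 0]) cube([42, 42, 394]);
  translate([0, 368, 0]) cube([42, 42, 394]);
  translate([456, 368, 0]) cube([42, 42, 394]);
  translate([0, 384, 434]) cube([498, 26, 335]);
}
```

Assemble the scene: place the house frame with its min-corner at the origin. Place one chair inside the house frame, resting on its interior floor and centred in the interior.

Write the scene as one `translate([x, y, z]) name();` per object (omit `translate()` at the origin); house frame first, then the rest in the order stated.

house_frame();
translate([1091, 2340, 0]) chair();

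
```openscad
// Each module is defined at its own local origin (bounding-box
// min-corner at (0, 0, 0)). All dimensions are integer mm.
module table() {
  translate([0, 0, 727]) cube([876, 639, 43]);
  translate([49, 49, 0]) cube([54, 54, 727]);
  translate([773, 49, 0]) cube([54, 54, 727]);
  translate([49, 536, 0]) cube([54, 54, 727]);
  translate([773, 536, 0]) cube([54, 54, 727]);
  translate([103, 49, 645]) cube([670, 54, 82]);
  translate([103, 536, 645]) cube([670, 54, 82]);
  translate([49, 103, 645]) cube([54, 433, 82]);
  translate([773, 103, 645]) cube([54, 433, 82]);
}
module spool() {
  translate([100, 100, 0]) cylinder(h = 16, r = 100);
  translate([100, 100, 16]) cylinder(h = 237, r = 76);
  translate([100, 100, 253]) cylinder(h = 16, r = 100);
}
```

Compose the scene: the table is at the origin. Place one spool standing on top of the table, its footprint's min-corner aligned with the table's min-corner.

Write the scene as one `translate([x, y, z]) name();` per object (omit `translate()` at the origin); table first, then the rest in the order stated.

table();
translate([0, 0, 770]) spool();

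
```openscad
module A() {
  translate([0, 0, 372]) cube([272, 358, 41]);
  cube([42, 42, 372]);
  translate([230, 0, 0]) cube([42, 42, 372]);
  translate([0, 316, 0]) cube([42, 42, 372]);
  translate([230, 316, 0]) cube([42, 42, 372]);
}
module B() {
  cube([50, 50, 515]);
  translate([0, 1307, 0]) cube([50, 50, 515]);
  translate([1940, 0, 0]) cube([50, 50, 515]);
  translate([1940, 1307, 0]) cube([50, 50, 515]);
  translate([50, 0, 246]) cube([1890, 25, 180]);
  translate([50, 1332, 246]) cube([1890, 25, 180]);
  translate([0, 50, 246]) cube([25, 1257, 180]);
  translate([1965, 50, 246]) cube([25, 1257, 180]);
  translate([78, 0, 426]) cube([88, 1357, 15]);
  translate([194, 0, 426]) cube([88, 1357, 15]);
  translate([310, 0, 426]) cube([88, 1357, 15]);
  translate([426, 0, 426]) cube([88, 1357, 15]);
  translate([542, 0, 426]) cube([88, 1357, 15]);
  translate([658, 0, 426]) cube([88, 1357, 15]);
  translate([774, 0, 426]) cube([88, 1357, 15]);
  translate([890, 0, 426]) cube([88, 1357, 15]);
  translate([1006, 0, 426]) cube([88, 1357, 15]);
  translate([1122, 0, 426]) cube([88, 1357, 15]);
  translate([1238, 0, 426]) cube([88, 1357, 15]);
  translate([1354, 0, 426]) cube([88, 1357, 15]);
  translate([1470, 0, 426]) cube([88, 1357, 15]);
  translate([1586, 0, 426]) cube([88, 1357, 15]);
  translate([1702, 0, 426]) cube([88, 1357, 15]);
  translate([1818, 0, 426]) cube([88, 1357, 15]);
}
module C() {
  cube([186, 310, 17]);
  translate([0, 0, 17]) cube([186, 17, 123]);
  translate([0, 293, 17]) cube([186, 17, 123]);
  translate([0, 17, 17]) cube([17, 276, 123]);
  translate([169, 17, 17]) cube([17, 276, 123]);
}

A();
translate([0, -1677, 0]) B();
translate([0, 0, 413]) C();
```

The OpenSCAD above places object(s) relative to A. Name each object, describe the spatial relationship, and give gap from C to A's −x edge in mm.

A is a stool. B is a bed frame. C is an open box. The bed frame is on the floor beside the stool on its −y side. The open box is on top of the stool. The gap from the open box to the stool's −x edge is 0 mm.

The open box's min-x is at 0; the stool's min-x is 0; gap = 0 mm.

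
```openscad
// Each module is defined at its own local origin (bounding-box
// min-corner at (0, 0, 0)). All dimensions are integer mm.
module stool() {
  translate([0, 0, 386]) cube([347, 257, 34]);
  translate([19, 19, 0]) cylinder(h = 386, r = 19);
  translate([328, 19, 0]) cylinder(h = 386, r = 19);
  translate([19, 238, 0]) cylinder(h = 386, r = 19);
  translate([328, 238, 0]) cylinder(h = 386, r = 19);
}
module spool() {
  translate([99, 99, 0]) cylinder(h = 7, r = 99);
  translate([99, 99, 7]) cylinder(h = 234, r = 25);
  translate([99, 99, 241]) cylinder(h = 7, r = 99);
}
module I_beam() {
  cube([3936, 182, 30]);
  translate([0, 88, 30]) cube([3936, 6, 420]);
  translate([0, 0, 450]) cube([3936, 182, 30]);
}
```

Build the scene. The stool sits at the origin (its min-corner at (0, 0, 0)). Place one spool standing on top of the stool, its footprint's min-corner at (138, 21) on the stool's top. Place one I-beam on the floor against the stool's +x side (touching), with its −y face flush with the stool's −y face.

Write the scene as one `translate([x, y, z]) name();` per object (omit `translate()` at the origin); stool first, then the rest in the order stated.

stool();
translate([138, 21, 420]) spool();
translate([347, 0, 0]) I_beam();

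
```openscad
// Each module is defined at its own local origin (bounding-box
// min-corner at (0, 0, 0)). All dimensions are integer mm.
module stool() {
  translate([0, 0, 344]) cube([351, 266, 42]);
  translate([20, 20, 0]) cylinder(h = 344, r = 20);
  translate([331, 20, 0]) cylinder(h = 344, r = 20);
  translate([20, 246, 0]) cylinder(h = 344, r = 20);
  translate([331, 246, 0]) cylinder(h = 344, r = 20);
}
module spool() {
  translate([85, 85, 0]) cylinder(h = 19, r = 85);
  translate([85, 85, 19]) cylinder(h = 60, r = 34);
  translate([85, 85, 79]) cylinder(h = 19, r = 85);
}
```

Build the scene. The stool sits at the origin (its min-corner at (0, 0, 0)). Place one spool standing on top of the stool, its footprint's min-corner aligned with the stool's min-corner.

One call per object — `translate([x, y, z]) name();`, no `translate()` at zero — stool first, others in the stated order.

stool();
translate([0, 0, 386]) spool();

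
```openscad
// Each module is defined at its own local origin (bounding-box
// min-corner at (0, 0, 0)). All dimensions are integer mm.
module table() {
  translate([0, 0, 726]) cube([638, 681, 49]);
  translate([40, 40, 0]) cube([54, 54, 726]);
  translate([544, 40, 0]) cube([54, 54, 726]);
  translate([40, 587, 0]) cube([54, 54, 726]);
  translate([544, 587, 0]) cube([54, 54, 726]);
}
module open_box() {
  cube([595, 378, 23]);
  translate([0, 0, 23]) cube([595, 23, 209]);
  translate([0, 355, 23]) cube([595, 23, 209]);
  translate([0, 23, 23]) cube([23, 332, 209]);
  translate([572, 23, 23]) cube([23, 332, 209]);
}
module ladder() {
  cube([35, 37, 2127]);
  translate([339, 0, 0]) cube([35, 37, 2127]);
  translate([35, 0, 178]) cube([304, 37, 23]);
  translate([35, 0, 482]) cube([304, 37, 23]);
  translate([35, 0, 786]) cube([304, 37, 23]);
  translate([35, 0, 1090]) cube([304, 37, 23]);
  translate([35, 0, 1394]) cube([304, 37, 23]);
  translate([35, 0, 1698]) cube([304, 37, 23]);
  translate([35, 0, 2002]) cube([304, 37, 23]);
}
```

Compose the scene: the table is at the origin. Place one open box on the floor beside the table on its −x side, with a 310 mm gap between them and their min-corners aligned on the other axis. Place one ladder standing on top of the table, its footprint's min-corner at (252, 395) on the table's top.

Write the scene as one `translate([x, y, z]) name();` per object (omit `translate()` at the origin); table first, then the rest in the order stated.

table();
translate([-905, 0, 0]) open_box();
translate([252, 395, 775]) ladder();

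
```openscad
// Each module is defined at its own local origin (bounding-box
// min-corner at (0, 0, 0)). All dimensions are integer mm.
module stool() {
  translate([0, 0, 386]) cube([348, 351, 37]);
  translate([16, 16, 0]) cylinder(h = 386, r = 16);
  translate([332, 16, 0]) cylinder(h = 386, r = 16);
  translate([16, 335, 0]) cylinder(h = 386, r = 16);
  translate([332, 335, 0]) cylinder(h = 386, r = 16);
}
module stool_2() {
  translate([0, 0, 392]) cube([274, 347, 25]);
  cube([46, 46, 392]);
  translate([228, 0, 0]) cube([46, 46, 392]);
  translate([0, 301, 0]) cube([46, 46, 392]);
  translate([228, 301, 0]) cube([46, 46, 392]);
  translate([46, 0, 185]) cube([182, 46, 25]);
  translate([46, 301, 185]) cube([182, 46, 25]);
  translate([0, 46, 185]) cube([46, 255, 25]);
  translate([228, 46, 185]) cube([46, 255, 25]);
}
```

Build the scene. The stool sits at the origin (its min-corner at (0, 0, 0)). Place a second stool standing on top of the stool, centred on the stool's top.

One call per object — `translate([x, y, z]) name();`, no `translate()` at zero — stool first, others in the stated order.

stool();
translate([37, 2, 423]) stool_2();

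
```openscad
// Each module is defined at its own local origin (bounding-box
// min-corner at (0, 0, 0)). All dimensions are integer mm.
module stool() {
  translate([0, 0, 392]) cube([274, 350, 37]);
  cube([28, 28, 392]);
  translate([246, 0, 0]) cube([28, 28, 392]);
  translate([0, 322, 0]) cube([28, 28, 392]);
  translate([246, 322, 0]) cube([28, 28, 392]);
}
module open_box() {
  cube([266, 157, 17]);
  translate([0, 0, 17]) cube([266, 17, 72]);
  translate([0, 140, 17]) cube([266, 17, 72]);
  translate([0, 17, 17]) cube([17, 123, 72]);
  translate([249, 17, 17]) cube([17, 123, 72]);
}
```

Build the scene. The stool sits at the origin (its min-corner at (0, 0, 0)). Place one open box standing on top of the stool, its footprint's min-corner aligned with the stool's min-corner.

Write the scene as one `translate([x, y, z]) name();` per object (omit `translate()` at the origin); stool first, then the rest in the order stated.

stool();
translate([0, 0, 429]) open_box();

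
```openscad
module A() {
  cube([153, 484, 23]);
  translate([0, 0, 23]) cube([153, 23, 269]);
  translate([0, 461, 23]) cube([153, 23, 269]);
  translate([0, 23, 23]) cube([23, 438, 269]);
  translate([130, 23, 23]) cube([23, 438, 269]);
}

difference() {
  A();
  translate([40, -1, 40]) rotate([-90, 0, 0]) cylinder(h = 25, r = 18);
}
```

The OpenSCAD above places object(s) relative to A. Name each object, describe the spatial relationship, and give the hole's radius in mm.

A is an open box. The open box has a circular hole through its front wall. The hole's radius is 18 mm.

The subtracted cylinder has r = 18 mm.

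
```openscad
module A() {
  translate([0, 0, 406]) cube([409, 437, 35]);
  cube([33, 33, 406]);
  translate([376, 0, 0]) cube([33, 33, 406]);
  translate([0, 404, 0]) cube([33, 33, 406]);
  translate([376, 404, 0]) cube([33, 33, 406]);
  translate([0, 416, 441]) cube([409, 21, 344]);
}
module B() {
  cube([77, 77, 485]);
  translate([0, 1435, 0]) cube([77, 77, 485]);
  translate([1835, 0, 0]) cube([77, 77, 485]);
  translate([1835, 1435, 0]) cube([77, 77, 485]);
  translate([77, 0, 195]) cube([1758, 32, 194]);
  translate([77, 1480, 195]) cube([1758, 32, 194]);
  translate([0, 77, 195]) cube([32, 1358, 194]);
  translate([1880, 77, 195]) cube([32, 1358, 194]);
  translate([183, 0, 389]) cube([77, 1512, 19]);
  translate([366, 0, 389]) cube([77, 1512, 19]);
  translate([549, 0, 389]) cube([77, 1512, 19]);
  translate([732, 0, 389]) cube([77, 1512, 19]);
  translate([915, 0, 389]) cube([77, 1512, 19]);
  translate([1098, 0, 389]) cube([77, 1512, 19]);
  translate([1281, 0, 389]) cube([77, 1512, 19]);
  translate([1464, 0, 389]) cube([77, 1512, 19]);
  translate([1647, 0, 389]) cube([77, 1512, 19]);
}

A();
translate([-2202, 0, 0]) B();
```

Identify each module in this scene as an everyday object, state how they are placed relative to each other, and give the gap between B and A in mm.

The bed frame's nearest face is 290 mm from the chair's −x face.

A is a chair. B is a bed frame. The bed frame is on the floor beside the chair on its −x side. The gap between the bed frame and the chair is 290 mm.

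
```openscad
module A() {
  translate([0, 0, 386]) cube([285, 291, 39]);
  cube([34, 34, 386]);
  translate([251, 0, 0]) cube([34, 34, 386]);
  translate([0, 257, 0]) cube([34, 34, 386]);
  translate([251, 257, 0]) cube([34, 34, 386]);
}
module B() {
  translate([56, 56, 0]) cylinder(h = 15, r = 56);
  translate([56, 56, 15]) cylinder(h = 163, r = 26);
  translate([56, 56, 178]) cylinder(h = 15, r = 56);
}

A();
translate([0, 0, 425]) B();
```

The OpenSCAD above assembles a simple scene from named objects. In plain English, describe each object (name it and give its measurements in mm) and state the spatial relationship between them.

A is a four-legged stool. The seat is 285×291 mm, 39 mm thick, top at z = 425 mm. It stands on four square legs, each 34×34 mm in cross-section, from z = 0 to the seat underside, each flush with a corner of the seat.

B is a spool: two coaxial disc flanges of radius 56 mm and thickness 15 mm, joined by a core cylinder of radius 26 mm and height 163 mm. The lower flange rests on z = 0 and the three cylinders share a vertical axis.

The spool is on top of the stool.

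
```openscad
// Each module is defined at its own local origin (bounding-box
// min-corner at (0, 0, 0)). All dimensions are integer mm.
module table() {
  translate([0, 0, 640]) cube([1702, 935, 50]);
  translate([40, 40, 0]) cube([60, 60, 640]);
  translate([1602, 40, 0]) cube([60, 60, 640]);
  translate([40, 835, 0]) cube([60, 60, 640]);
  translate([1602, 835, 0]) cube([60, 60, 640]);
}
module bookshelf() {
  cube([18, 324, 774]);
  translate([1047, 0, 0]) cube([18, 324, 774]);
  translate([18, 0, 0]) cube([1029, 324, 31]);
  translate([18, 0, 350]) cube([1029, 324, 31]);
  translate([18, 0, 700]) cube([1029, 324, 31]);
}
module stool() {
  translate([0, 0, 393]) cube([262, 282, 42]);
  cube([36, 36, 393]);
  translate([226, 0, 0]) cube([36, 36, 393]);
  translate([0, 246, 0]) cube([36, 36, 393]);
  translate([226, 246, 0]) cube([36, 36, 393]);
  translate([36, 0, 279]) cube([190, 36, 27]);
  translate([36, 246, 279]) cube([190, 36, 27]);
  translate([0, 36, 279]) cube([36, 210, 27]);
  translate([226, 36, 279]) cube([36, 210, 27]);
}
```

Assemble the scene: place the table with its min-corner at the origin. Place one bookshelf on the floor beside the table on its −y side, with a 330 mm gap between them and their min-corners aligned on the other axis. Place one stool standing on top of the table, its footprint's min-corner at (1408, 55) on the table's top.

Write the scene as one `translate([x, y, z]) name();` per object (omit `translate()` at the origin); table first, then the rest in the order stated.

table();
translate([0, -654, 0]) bookshelf();
translate([1408, 55, 690]) stool();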